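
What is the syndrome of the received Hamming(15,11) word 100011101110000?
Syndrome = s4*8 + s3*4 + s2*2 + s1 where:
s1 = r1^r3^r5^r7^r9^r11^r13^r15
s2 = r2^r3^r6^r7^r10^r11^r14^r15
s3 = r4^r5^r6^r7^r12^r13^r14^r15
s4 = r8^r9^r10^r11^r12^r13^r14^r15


s1=1, s2=0, s3=1, s4=1

Syndrome = 13 (error at position 13)


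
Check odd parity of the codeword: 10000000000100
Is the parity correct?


Number of 1s: 2

No, parity error (2 ones)


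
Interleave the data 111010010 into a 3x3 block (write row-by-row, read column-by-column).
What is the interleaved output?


Matrix:
  111
  010
  010
Read columns: 100111100

100111100


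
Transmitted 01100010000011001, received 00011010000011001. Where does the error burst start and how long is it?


XOR: 01111000000000000

Burst at position 1, length 4


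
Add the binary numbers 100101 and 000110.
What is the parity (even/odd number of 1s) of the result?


100101 = 37
000110 = 6
Sum = 43 = 101011
1s count = 4

even parity (4 ones in 101011)


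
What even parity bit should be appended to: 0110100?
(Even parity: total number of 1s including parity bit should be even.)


Number of 1s in data: 3
Parity bit: 1

1


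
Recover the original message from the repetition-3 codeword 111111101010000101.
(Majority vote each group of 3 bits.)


Groups: 111, 111, 101, 010, 000, 101
Majority votes: 111001

111001


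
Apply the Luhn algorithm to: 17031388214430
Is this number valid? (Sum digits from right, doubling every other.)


Luhn sum = 55
55 mod 10 = 5

Invalid (Luhn sum mod 10 = 5)


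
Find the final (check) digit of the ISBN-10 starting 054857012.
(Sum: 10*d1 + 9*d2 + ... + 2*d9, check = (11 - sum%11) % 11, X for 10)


Weighted sum: 205
205 mod 11 = 7

Check digit: 4


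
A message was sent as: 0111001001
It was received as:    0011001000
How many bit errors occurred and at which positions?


XOR: 0100000001

2 error(s) at position(s): 1, 9


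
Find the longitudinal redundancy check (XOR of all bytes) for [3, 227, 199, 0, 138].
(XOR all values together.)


XOR chain: 3 ^ 227 ^ 199 ^ 0 ^ 138 = 173

173


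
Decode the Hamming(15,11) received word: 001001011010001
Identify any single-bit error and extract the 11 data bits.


Syndrome = 0: no error detected

Data: 10101010001 (no errors)


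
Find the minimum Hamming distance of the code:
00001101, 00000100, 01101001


Comparing all pairs, minimum distance: 2
Can detect 1 errors, correct 0 errors

2


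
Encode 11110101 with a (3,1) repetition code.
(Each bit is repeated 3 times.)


Each bit -> 3 copies

111111111111000111000111


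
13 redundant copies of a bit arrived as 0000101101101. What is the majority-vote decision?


Ones: 6 out of 13
Threshold: 7

0 (6/13 voted 1)


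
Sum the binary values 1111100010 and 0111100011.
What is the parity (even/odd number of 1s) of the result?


1111100010 = 994
0111100011 = 483
Sum = 1477 = 10111000101
1s count = 6

even parity (6 ones in 10111000101)


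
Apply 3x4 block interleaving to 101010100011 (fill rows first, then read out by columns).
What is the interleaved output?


Matrix:
  1010
  1010
  0011
Read columns: 110000111001

110000111001


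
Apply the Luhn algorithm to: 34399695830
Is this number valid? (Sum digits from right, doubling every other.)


Luhn sum = 59
59 mod 10 = 9

Invalid (Luhn sum mod 10 = 9)


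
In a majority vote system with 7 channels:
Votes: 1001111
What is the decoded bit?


Ones: 5 out of 7
Threshold: 4

1 (5/7 voted 1)


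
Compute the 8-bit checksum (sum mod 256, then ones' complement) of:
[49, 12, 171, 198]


Sum = 430 mod 256 = 174
Complement = 81

81


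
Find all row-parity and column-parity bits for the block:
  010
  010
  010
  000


Row parities: 1110
Column parities: 010

Row P: 1110, Col P: 010, Corner: 1


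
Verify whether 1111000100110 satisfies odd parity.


Number of 1s: 7

Yes, parity is correct (7 ones)


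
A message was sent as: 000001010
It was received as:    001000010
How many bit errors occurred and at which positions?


XOR: 001001000

2 error(s) at position(s): 2, 5


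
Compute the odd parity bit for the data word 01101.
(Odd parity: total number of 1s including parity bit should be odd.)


Number of 1s in data: 3
Parity bit: 0

0


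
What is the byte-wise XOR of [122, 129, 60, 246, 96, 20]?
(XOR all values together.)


XOR chain: 122 ^ 129 ^ 60 ^ 246 ^ 96 ^ 20 = 69

69


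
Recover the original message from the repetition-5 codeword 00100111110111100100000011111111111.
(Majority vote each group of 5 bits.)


Groups: 00100, 11111, 01111, 00100, 00001, 11111, 11111
Majority votes: 0110011

0110011


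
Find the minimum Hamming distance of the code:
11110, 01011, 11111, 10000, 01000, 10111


Comparing all pairs, minimum distance: 1
Can detect 0 errors, correct 0 errors

1


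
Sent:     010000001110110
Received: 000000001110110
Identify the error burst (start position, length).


XOR: 010000000000000

Burst at position 1, length 1


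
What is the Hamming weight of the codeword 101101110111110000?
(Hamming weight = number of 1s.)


Counting 1s in 101101110111110000

11


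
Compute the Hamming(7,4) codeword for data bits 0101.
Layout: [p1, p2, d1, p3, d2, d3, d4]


Parity bits: p1=0, p2=1, p3=0

0100101


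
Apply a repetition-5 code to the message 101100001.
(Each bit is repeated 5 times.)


Each bit -> 5 copies

111110000011111111110000000000000000000011111


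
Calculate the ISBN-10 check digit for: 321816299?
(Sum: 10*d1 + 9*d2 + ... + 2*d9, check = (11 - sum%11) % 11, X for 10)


Weighted sum: 201
201 mod 11 = 3

Check digit: 8


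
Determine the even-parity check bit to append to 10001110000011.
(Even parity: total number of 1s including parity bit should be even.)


Number of 1s in data: 6
Parity bit: 0

0


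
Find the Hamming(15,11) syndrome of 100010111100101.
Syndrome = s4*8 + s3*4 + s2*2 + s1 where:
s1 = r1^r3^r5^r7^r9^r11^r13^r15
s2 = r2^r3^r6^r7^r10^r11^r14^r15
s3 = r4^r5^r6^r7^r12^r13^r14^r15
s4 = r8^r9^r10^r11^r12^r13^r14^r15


s1=0, s2=1, s3=0, s4=1

Syndrome = 10 (error at position 10)


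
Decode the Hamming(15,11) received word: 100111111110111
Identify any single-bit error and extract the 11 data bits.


Syndrome = 13: error at position 13

Data: 01111110011 (corrected bit 13)


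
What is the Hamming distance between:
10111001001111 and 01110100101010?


XOR: 11001101100101
Count of 1s: 8

8


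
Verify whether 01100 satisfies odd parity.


Number of 1s: 2

No, parity error (2 ones)


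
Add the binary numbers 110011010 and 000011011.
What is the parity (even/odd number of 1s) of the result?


110011010 = 410
000011011 = 27
Sum = 437 = 110110101
1s count = 6

even parity (6 ones in 110110101)


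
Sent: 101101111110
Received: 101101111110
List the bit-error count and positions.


XOR: 000000000000

0 errors (received matches sent)


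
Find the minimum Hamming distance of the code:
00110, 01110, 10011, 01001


Comparing all pairs, minimum distance: 1
Can detect 0 errors, correct 0 errors

1


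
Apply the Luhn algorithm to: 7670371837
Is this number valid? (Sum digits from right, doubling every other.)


Luhn sum = 52
52 mod 10 = 2

Invalid (Luhn sum mod 10 = 2)


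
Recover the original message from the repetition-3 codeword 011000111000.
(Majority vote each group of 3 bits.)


Groups: 011, 000, 111, 000
Majority votes: 1010

1010


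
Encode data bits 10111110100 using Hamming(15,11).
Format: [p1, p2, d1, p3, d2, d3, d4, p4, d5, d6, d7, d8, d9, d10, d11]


Parity bits: p1=1, p2=1, p3=1, p4=0

111101101110100


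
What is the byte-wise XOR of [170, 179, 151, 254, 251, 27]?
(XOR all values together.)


XOR chain: 170 ^ 179 ^ 151 ^ 254 ^ 251 ^ 27 = 144

144


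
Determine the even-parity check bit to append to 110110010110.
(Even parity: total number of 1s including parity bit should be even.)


Number of 1s in data: 7
Parity bit: 1

1


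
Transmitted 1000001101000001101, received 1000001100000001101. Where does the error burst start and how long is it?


XOR: 0000000001000000000

Burst at position 9, length 1


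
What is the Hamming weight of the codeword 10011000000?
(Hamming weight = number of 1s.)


Counting 1s in 10011000000

3


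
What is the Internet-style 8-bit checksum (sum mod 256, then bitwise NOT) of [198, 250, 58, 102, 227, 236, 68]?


Sum = 1139 mod 256 = 115
Complement = 140

140


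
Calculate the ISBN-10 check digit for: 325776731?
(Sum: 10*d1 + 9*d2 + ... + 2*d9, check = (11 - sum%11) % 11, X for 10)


Weighted sum: 248
248 mod 11 = 6

Check digit: 5


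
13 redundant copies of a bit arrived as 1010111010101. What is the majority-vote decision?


Ones: 8 out of 13
Threshold: 7

1 (8/13 voted 1)


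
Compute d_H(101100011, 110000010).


XOR: 011100001
Count of 1s: 4

4


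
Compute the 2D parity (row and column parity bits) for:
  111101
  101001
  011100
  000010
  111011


Row parities: 11111
Column parities: 110001

Row P: 11111, Col P: 110001, Corner: 1


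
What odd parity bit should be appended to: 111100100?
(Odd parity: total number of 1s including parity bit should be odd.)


Number of 1s in data: 5
Parity bit: 0

0


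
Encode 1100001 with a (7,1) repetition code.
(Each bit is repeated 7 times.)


Each bit -> 7 copies

1111111111111100000000000000000000000000001111111


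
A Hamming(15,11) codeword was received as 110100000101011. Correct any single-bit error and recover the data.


Syndrome = 0: no error detected

Data: 00000101011 (no errors)


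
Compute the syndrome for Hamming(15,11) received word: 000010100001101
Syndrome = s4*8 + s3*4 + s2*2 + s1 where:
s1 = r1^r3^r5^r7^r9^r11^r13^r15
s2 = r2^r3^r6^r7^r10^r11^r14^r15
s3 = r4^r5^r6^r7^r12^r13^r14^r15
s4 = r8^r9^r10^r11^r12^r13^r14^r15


s1=0, s2=0, s3=1, s4=1

Syndrome = 12 (error at position 12)


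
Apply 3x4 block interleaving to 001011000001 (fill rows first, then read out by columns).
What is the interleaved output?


Matrix:
  0010
  1100
  0001
Read columns: 010010100001

010010100001


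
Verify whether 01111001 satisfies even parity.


Number of 1s: 5

No, parity error (5 ones)


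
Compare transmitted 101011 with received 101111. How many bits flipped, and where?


XOR: 000100

1 error(s) at position(s): 3


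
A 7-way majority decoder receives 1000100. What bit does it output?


Ones: 2 out of 7
Threshold: 4

0 (2/7 voted 1)


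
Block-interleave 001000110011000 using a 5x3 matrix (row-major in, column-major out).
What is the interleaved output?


Matrix:
  001
  000
  110
  011
  000
Read columns: 001000011010010

001000011010010


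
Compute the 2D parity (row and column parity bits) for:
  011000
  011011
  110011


Row parities: 000
Column parities: 110000

Row P: 000, Col P: 110000, Corner: 0


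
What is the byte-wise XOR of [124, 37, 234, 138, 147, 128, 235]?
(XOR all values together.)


XOR chain: 124 ^ 37 ^ 234 ^ 138 ^ 147 ^ 128 ^ 235 = 193

193


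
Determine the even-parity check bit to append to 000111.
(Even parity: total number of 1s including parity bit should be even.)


Number of 1s in data: 3
Parity bit: 1

1


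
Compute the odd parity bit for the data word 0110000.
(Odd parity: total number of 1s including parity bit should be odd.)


Number of 1s in data: 2
Parity bit: 1

1


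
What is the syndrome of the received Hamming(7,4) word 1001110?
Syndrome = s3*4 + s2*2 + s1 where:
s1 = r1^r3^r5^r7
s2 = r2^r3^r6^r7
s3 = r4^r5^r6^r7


s1=0, s2=1, s3=1

Syndrome = 6 (error at position 6)


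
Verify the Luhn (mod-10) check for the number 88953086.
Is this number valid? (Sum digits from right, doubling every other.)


Luhn sum = 48
48 mod 10 = 8

Invalid (Luhn sum mod 10 = 8)


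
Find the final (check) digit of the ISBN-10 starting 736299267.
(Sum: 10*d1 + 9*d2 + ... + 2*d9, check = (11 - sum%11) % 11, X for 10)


Weighted sum: 298
298 mod 11 = 1

Check digit: X


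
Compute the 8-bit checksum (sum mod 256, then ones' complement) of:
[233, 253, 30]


Sum = 516 mod 256 = 4
Complement = 251

251


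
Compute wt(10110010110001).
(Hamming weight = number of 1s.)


Counting 1s in 10110010110001

7


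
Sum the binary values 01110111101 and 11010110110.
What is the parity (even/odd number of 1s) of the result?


01110111101 = 957
11010110110 = 1718
Sum = 2675 = 101001110011
1s count = 7

odd parity (7 ones in 101001110011)


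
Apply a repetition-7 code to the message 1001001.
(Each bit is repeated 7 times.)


Each bit -> 7 copies

1111111000000000000001111111000000000000001111111


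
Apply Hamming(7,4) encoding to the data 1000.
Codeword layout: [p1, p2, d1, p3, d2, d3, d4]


Parity bits: p1=1, p2=1, p3=0

1110000


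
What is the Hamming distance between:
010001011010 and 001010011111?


XOR: 011011000101
Count of 1s: 6

6


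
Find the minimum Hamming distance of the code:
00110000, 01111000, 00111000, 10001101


Comparing all pairs, minimum distance: 1
Can detect 0 errors, correct 0 errors

1


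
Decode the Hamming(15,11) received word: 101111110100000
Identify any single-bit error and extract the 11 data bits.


Syndrome = 0: no error detected

Data: 11110100000 (no errors)


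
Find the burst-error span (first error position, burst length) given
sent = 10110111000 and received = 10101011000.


XOR: 00011100000

Burst at position 3, length 3


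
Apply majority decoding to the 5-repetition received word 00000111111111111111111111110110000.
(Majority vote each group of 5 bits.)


Groups: 00000, 11111, 11111, 11111, 11111, 11101, 10000
Majority votes: 0111110

0111110


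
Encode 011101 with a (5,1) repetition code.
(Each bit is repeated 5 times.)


Each bit -> 5 copies

000001111111111111110000011111


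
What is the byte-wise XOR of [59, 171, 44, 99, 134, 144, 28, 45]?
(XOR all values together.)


XOR chain: 59 ^ 171 ^ 44 ^ 99 ^ 134 ^ 144 ^ 28 ^ 45 = 248

248


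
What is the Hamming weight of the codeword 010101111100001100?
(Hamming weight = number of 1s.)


Counting 1s in 010101111100001100

9


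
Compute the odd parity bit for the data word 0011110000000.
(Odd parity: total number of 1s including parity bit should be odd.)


Number of 1s in data: 4
Parity bit: 1

1


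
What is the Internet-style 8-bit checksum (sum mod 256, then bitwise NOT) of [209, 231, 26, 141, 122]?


Sum = 729 mod 256 = 217
Complement = 38

38


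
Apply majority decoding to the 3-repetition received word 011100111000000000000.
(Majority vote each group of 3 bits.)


Groups: 011, 100, 111, 000, 000, 000, 000
Majority votes: 1010000

1010000


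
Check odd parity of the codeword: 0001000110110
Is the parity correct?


Number of 1s: 5

Yes, parity is correct (5 ones)


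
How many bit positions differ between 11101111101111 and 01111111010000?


XOR: 10010000111111
Count of 1s: 8

8


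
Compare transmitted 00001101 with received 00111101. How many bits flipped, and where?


XOR: 00110000

2 error(s) at position(s): 2, 3


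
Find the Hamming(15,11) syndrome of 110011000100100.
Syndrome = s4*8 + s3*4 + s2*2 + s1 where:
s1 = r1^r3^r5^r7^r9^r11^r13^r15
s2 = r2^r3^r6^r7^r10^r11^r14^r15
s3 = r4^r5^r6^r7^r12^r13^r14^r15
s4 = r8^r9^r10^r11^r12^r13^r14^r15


s1=1, s2=1, s3=1, s4=0

Syndrome = 7 (error at position 7)


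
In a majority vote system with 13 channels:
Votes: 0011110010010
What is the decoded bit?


Ones: 6 out of 13
Threshold: 7

0 (6/13 voted 1)


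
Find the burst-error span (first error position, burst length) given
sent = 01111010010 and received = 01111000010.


XOR: 00000010000

Burst at position 6, length 1


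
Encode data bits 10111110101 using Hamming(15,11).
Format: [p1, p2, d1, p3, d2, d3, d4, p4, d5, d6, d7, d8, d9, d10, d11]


Parity bits: p1=0, p2=0, p3=0, p4=1

001001111110101


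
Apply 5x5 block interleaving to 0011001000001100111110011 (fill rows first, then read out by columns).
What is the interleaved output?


Matrix:
  00110
  01000
  00110
  01111
  10011
Read columns: 0000101010101101011100011

0000101010101101011100011


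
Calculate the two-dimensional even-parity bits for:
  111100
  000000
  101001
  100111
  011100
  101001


Row parities: 001011
Column parities: 000111

Row P: 001011, Col P: 000111, Corner: 1


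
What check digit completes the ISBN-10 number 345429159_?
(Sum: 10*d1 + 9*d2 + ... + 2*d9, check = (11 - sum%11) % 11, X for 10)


Weighted sum: 228
228 mod 11 = 8

Check digit: 3


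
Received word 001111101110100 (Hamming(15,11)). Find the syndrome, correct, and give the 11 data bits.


Syndrome = 6: error at position 6

Data: 11011110100 (corrected bit 6)


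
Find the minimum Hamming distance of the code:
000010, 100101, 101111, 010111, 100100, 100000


Comparing all pairs, minimum distance: 1
Can detect 0 errors, correct 0 errors

1


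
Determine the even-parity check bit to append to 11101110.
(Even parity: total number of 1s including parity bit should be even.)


Number of 1s in data: 6
Parity bit: 0

0


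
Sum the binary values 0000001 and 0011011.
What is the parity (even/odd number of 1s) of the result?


0000001 = 1
0011011 = 27
Sum = 28 = 11100
1s count = 3

odd parity (3 ones in 11100)


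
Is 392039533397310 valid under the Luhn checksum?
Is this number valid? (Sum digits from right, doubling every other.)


Luhn sum = 65
65 mod 10 = 5

Invalid (Luhn sum mod 10 = 5)


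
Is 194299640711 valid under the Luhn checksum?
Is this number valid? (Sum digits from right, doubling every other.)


Luhn sum = 56
56 mod 10 = 6

Invalid (Luhn sum mod 10 = 6)


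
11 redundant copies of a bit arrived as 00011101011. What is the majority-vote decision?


Ones: 6 out of 11
Threshold: 6

1 (6/11 voted 1)


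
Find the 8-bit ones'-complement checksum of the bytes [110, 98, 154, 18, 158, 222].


Sum = 760 mod 256 = 248
Complement = 7

7


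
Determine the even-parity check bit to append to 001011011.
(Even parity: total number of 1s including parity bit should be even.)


Number of 1s in data: 5
Parity bit: 1

1


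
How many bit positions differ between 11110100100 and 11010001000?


XOR: 00100101100
Count of 1s: 4

4


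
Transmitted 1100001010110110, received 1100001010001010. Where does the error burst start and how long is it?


XOR: 0000000000111100

Burst at position 10, length 4


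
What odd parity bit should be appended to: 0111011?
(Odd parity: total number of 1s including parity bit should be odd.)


Number of 1s in data: 5
Parity bit: 0

0


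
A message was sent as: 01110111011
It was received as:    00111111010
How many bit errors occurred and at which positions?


XOR: 01001000001

3 error(s) at position(s): 1, 4, 10


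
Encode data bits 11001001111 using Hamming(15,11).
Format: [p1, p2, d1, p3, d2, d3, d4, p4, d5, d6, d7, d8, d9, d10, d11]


Parity bits: p1=1, p2=1, p3=1, p4=1

111110011001111


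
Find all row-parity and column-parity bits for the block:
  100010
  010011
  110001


Row parities: 011
Column parities: 000000

Row P: 011, Col P: 000000, Corner: 0


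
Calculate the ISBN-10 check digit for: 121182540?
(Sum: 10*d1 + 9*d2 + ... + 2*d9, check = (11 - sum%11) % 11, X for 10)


Weighted sum: 133
133 mod 11 = 1

Check digit: X


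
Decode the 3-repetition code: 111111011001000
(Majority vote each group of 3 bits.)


Groups: 111, 111, 011, 001, 000
Majority votes: 11100

11100


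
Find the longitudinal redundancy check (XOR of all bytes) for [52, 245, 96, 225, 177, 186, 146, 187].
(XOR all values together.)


XOR chain: 52 ^ 245 ^ 96 ^ 225 ^ 177 ^ 186 ^ 146 ^ 187 = 98

98


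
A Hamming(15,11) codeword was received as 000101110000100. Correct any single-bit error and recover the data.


Syndrome = 0: no error detected

Data: 00110000100 (no errors)


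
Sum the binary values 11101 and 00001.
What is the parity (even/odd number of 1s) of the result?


11101 = 29
00001 = 1
Sum = 30 = 11110
1s count = 4

even parity (4 ones in 11110)


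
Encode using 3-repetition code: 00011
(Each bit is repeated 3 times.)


Each bit -> 3 copies

000000000111111


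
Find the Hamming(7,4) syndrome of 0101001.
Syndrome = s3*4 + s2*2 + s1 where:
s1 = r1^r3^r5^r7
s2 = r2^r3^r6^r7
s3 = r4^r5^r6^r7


s1=1, s2=0, s3=0

Syndrome = 1 (error at position 1)


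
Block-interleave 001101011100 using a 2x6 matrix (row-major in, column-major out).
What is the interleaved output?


Matrix:
  001101
  011100
Read columns: 000111110010

000111110010


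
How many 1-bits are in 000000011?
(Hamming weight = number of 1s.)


Counting 1s in 000000011

2


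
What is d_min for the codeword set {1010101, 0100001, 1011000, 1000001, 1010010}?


Comparing all pairs, minimum distance: 2
Can detect 1 errors, correct 0 errors

2


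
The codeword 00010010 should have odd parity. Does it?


Number of 1s: 2

No, parity error (2 ones)


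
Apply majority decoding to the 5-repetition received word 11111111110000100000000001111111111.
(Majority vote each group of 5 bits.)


Groups: 11111, 11111, 00001, 00000, 00000, 11111, 11111
Majority votes: 1100011

1100011


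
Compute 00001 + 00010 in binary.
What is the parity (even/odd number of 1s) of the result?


00001 = 1
00010 = 2
Sum = 3 = 11
1s count = 2

even parity (2 ones in 11)


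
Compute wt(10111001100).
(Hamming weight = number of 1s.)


Counting 1s in 10111001100

6


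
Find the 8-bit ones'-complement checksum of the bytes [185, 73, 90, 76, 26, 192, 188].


Sum = 830 mod 256 = 62
Complement = 193

193


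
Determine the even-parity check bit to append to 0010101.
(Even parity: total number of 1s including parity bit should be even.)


Number of 1s in data: 3
Parity bit: 1

1


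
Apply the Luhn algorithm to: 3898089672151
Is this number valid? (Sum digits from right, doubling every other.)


Luhn sum = 59
59 mod 10 = 9

Invalid (Luhn sum mod 10 = 9)


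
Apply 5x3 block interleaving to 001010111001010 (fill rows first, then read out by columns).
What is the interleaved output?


Matrix:
  001
  010
  111
  001
  010
Read columns: 001000110110110

001000110110110


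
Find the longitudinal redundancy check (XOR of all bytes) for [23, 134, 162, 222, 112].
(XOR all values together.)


XOR chain: 23 ^ 134 ^ 162 ^ 222 ^ 112 = 157

157


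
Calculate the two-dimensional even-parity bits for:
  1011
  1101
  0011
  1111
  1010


Row parities: 11000
Column parities: 0000

Row P: 11000, Col P: 0000, Corner: 0


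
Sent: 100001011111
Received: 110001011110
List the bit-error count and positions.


XOR: 010000000001

2 error(s) at position(s): 1, 11


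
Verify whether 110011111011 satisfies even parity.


Number of 1s: 9

No, parity error (9 ones)


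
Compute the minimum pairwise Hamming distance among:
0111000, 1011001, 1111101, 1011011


Comparing all pairs, minimum distance: 1
Can detect 0 errors, correct 0 errors

1


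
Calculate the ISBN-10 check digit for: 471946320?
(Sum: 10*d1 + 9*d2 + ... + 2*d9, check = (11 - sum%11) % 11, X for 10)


Weighted sum: 246
246 mod 11 = 4

Check digit: 7


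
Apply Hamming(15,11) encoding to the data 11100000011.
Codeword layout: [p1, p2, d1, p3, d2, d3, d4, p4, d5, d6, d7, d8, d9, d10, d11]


Parity bits: p1=1, p2=0, p3=0, p4=0

101011000000011


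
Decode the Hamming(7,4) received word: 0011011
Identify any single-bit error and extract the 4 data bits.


Syndrome = 6: error at position 6

Data: 1001 (corrected bit 6)


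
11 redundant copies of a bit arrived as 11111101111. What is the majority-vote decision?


Ones: 10 out of 11
Threshold: 6

1 (10/11 voted 1)


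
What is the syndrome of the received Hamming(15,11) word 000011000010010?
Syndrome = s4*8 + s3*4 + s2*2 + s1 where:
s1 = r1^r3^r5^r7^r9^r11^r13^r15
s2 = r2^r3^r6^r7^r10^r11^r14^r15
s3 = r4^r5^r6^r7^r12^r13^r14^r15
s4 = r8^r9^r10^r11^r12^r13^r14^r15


s1=0, s2=1, s3=1, s4=0

Syndrome = 6 (error at position 6)


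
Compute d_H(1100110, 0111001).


XOR: 1011111
Count of 1s: 6

6


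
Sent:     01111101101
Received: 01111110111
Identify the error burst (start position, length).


XOR: 00000011010

Burst at position 6, length 4


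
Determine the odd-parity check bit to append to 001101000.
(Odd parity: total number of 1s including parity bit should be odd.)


Number of 1s in data: 3
Parity bit: 0

0


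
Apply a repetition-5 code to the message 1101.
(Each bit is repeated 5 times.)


Each bit -> 5 copies

11111111110000011111


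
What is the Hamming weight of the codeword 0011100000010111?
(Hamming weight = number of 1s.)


Counting 1s in 0011100000010111

7


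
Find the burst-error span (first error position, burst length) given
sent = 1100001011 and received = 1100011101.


XOR: 0000010110

Burst at position 5, length 4


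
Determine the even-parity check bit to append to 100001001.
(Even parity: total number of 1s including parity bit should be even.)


Number of 1s in data: 3
Parity bit: 1

1


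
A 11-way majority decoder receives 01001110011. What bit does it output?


Ones: 6 out of 11
Threshold: 6

1 (6/11 voted 1)


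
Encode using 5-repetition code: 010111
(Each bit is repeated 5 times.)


Each bit -> 5 copies

000001111100000111111111111111


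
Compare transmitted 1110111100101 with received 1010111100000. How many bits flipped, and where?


XOR: 0100000000101

3 error(s) at position(s): 1, 10, 12


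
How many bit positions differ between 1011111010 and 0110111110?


XOR: 1101000100
Count of 1s: 4

4


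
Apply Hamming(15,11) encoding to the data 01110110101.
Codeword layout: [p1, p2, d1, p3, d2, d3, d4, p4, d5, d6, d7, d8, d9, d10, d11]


Parity bits: p1=1, p2=1, p3=1, p4=0

110111100110101


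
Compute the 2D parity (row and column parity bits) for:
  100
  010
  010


Row parities: 111
Column parities: 100

Row P: 111, Col P: 100, Corner: 1


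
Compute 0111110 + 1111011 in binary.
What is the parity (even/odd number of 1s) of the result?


0111110 = 62
1111011 = 123
Sum = 185 = 10111001
1s count = 5

odd parity (5 ones in 10111001)


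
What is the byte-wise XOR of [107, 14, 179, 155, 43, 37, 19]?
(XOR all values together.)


XOR chain: 107 ^ 14 ^ 179 ^ 155 ^ 43 ^ 37 ^ 19 = 80

80


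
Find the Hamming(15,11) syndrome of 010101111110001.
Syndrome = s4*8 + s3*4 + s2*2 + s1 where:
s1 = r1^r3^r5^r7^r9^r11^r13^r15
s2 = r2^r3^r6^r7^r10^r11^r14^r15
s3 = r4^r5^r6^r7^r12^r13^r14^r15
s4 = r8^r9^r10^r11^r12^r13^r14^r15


s1=0, s2=0, s3=0, s4=1

Syndrome = 8 (error at position 8)


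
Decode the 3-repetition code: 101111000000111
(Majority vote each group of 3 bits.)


Groups: 101, 111, 000, 000, 111
Majority votes: 11001

11001


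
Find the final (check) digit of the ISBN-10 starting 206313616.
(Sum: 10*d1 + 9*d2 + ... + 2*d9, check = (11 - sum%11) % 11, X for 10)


Weighted sum: 149
149 mod 11 = 6

Check digit: 5


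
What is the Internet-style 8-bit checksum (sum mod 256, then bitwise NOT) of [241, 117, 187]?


Sum = 545 mod 256 = 33
Complement = 222

222


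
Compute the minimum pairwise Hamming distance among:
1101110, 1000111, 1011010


Comparing all pairs, minimum distance: 3
Can detect 2 errors, correct 1 errors

3


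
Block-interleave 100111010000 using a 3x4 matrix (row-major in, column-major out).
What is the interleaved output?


Matrix:
  1001
  1101
  0000
Read columns: 110010000110

110010000110


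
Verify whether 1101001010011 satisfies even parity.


Number of 1s: 7

No, parity error (7 ones)


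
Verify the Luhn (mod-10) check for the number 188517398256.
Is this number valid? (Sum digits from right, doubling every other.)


Luhn sum = 62
62 mod 10 = 2

Invalid (Luhn sum mod 10 = 2)


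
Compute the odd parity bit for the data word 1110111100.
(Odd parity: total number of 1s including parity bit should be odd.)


Number of 1s in data: 7
Parity bit: 0

0


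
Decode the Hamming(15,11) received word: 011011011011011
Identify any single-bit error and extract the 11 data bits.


Syndrome = 5: error at position 5

Data: 10101011011 (corrected bit 5)


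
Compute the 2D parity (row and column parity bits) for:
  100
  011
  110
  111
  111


Row parities: 10011
Column parities: 001

Row P: 10011, Col P: 001, Corner: 1


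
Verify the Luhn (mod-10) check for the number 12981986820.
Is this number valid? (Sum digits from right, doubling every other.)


Luhn sum = 54
54 mod 10 = 4

Invalid (Luhn sum mod 10 = 4)


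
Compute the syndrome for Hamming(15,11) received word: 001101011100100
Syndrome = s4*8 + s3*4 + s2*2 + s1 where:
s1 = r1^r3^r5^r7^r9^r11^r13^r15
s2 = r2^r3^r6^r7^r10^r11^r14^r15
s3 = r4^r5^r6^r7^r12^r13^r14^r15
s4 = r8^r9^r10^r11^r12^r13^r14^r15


s1=1, s2=1, s3=1, s4=0

Syndrome = 7 (error at position 7)


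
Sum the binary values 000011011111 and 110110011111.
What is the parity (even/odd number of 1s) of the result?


000011011111 = 223
110110011111 = 3487
Sum = 3710 = 111001111110
1s count = 9

odd parity (9 ones in 111001111110)


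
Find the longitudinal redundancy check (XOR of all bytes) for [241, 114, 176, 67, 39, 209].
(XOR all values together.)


XOR chain: 241 ^ 114 ^ 176 ^ 67 ^ 39 ^ 209 = 134

134


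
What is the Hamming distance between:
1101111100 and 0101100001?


XOR: 1000011101
Count of 1s: 5

5


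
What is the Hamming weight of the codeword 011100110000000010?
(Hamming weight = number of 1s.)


Counting 1s in 011100110000000010

6


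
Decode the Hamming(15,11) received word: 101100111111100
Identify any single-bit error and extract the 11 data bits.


Syndrome = 0: no error detected

Data: 10011111100 (no errors)


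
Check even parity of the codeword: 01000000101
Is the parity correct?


Number of 1s: 3

No, parity error (3 ones)


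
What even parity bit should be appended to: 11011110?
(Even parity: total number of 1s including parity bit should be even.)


Number of 1s in data: 6
Parity bit: 0

0


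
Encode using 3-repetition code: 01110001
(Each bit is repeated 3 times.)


Each bit -> 3 copies

000111111111000000000111


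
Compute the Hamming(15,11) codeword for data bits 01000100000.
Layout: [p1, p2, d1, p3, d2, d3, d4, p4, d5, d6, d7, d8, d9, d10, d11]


Parity bits: p1=1, p2=1, p3=1, p4=1

110110010100000


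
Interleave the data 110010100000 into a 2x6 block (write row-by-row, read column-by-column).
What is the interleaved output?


Matrix:
  110010
  100000
Read columns: 111000001000

111000001000


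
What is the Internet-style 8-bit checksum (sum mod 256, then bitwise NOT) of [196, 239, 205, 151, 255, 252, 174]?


Sum = 1472 mod 256 = 192
Complement = 63

63


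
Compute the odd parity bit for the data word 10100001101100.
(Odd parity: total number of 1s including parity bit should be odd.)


Number of 1s in data: 6
Parity bit: 1

1


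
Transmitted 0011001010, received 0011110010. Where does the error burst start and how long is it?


XOR: 0000111000

Burst at position 4, length 3


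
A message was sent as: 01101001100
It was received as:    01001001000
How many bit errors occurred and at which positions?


XOR: 00100000100

2 error(s) at position(s): 2, 8


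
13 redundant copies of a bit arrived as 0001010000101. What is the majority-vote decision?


Ones: 4 out of 13
Threshold: 7

0 (4/13 voted 1)


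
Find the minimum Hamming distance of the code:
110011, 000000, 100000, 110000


Comparing all pairs, minimum distance: 1
Can detect 0 errors, correct 0 errors

1


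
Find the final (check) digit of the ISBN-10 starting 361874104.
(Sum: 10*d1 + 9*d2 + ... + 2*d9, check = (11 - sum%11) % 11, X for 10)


Weighted sum: 222
222 mod 11 = 2

Check digit: 9


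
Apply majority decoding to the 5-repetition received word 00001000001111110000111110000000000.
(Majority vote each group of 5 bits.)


Groups: 00001, 00000, 11111, 10000, 11111, 00000, 00000
Majority votes: 0010100

0010100


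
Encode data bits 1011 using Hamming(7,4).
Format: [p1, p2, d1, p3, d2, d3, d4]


Parity bits: p1=0, p2=1, p3=0

0110011


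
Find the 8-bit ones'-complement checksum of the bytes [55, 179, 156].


Sum = 390 mod 256 = 134
Complement = 121

121


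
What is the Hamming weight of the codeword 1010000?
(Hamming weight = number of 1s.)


Counting 1s in 1010000

2


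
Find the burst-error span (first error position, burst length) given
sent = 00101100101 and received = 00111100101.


XOR: 00010000000

Burst at position 3, length 1


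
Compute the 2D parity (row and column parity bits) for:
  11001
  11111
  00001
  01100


Row parities: 1110
Column parities: 01011

Row P: 1110, Col P: 01011, Corner: 1


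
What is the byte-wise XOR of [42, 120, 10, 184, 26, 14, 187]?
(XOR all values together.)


XOR chain: 42 ^ 120 ^ 10 ^ 184 ^ 26 ^ 14 ^ 187 = 79

79


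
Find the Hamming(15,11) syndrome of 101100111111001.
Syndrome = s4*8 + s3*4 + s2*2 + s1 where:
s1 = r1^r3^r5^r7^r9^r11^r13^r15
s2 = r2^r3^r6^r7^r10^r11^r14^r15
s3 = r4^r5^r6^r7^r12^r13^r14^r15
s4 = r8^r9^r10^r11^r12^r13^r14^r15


s1=0, s2=1, s3=0, s4=0

Syndrome = 2 (error at position 2)


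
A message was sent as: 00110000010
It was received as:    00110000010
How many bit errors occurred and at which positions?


XOR: 00000000000

0 errors (received matches sent)


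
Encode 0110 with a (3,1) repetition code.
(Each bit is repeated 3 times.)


Each bit -> 3 copies

000111111000


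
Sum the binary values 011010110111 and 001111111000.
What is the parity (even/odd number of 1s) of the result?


011010110111 = 1719
001111111000 = 1016
Sum = 2735 = 101010101111
1s count = 8

even parity (8 ones in 101010101111)


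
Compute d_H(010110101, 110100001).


XOR: 100010100
Count of 1s: 3

3


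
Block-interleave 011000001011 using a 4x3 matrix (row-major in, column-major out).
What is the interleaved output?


Matrix:
  011
  000
  001
  011
Read columns: 000010011011

000010011011


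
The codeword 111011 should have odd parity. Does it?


Number of 1s: 5

Yes, parity is correct (5 ones)


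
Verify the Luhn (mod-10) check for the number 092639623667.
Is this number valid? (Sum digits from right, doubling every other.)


Luhn sum = 61
61 mod 10 = 1

Invalid (Luhn sum mod 10 = 1)


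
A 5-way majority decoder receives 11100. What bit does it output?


Ones: 3 out of 5
Threshold: 3

1 (3/5 voted 1)


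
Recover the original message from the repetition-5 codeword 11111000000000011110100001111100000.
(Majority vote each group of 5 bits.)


Groups: 11111, 00000, 00000, 11110, 10000, 11111, 00000
Majority votes: 1001010

1001010


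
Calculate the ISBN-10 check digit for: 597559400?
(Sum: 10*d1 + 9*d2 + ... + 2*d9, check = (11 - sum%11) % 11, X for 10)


Weighted sum: 313
313 mod 11 = 5

Check digit: 6


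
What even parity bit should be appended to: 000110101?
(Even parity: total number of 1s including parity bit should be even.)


Number of 1s in data: 4
Parity bit: 0

0


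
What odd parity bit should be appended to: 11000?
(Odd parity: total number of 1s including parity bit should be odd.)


Number of 1s in data: 2
Parity bit: 1

1


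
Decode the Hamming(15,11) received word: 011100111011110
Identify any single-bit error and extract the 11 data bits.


Syndrome = 7: error at position 7

Data: 10001011110 (corrected bit 7)


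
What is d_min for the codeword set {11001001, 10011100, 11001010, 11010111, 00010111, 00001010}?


Comparing all pairs, minimum distance: 2
Can detect 1 errors, correct 0 errors

2


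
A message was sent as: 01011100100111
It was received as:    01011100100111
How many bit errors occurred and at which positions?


XOR: 00000000000000

0 errors (received matches sent)


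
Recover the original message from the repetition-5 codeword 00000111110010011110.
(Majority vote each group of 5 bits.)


Groups: 00000, 11111, 00100, 11110
Majority votes: 0101

0101


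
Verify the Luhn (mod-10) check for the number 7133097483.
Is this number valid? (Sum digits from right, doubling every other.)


Luhn sum = 43
43 mod 10 = 3

Invalid (Luhn sum mod 10 = 3)


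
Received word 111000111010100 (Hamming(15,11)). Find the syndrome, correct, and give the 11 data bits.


Syndrome = 0: no error detected

Data: 10011010100 (no errors)


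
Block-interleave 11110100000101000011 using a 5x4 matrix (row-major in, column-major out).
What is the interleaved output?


Matrix:
  1111
  0100
  0001
  0100
  0011
Read columns: 10000110101000110101

10000110101000110101


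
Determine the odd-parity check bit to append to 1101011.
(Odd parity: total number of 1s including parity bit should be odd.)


Number of 1s in data: 5
Parity bit: 0

0


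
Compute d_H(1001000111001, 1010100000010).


XOR: 0011100111011
Count of 1s: 8

8


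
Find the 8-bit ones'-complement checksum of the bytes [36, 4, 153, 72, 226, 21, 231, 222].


Sum = 965 mod 256 = 197
Complement = 58

58


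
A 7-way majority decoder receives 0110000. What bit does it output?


Ones: 2 out of 7
Threshold: 4

0 (2/7 voted 1)


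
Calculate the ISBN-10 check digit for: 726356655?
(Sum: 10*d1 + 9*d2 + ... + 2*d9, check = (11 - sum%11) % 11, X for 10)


Weighted sum: 266
266 mod 11 = 2

Check digit: 9


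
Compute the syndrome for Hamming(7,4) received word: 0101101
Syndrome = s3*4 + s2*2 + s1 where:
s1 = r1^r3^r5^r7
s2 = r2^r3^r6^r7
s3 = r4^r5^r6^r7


s1=0, s2=0, s3=1

Syndrome = 4 (error at position 4)


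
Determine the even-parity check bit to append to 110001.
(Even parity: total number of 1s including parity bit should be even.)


Number of 1s in data: 3
Parity bit: 1

1


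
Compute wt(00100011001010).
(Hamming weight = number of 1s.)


Counting 1s in 00100011001010

5


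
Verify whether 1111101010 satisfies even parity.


Number of 1s: 7

No, parity error (7 ones)


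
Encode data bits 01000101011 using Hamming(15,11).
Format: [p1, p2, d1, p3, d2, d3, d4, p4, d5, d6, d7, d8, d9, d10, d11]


Parity bits: p1=0, p2=1, p3=0, p4=0

010010000101011


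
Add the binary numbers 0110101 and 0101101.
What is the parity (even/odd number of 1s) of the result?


0110101 = 53
0101101 = 45
Sum = 98 = 1100010
1s count = 3

odd parity (3 ones in 1100010)


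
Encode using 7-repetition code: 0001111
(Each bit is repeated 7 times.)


Each bit -> 7 copies

0000000000000000000001111111111111111111111111111


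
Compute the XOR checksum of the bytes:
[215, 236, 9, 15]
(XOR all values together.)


XOR chain: 215 ^ 236 ^ 9 ^ 15 = 61

61


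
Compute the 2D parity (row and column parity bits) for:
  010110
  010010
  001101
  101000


Row parities: 1010
Column parities: 100001

Row P: 1010, Col P: 100001, Corner: 0


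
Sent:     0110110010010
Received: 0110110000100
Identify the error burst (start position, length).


XOR: 0000000010110

Burst at position 8, length 4


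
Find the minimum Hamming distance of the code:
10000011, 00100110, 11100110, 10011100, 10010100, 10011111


Comparing all pairs, minimum distance: 1
Can detect 0 errors, correct 0 errors

1
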